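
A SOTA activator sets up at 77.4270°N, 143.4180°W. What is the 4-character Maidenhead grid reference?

BQ87

Add 180° to longitude and 90° to latitude: 36.58, 167.43.
Field (20°×10°, letters A–R): lon ⌊36.58/20⌋ = 1 → B; lat ⌊167.43/10⌋ = 16 → Q.
Square (2°×1°, digits 0–9): lon ⌊16.58/2⌋ = 8; lat ⌊7.43/1⌋ = 7.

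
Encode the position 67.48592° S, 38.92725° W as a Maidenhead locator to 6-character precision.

HC02mm

Shift to the Maidenhead origin (180°W, 90°S): lon 141.0727, lat 22.5141.
Field: lon ⌊141.0727/20⌋ = 7 → H; lat ⌊22.5141/10⌋ = 2 → C.
Square: lon ⌊1.0727/2⌋ = 0; lat ⌊2.5141/1⌋ = 2.
Subsquare: lon ⌊1.0727/0.0833333⌋ = 12 → m; lat ⌊0.5141/0.0416667⌋ = 12 → m.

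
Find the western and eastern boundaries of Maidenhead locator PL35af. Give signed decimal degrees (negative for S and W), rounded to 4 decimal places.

126.0000, 126.0833

Field P=15, L=11: +15·20° lon, +11·10° lat → SW at lon 120°, lat 20°.
Square 3, 5: +3·2° lon, +5·1° lat → SW at lon 126°, lat 25°.
Subsquare a=0, f=5: +0·0.0833333° lon, +5·0.0416667° lat → SW at lon 126°, lat 25.2083°.
Cell spans 0.0833333° lon × 0.0416667° lat.
west 126.0000, east 126.0833.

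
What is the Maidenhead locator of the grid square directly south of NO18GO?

NO18gn

Latitude subsquare o = 14; −1 → 13 = n.
The longitude characters are unchanged.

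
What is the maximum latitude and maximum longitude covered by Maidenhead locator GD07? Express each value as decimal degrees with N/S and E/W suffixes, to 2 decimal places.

Field G=6, D=3: +6·20° lon, +3·10° lat → SW at lon -60°, lat -60°.
Square 0, 7: +0·2° lon, +7·1° lat → SW at lon -60°, lat -53°.
Cell spans 2° lon × 1° lat. NE corner is SW corner plus one full cell.
latitude 52.00° S, longitude 58.00° W.

52.00° S, 58.00° W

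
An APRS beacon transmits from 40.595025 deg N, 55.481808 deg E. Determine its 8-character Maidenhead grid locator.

LN70ro72

Offset from 180°W / 90°S: lon 235.48181°, lat 130.59502°.
Field: lon ⌊235.48181/20⌋ = 11 → L; lat ⌊130.59502/10⌋ = 13 → N.
Square: lon ⌊15.48181/2⌋ = 7; lat ⌊0.59502/1⌋ = 0.
Subsquare: lon ⌊1.48181/0.0833333⌋ = 17 → r; lat ⌊0.59502/0.0416667⌋ = 14 → o.
Extended square: lon ⌊0.06514/0.00833333⌋ = 7; lat ⌊0.01169/0.00416667⌋ = 2.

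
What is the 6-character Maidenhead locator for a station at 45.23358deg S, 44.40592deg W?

GE74ts

Shift to the Maidenhead origin (180°W, 90°S): lon 135.5941, lat 44.7664.
Field (20°×10°, letters A–R): lon ⌊135.5941/20⌋ = 6 → G; lat ⌊44.7664/10⌋ = 4 → E.
Square (2°×1°, digits 0–9): lon ⌊15.5941/2⌋ = 7; lat ⌊4.7664/1⌋ = 4.
Subsquare (5′×2.5′, letters a–x): lon ⌊1.5941/0.0833333⌋ = 19 → t; lat ⌊0.7664/0.0416667⌋ = 18 → s.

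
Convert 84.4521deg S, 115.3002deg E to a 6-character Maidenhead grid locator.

Shift to the Maidenhead origin (180°W, 90°S): lon 295.3002, lat 5.5479.
Field (20°×10°, letters A–R): lon ⌊295.3002/20⌋ = 14 → O; lat ⌊5.5479/10⌋ = 0 → A.
Square (2°×1°, digits 0–9): lon ⌊15.3002/2⌋ = 7; lat ⌊5.5479/1⌋ = 5.
Subsquare (5′×2.5′, letters a–x): lon ⌊1.3002/0.0833333⌋ = 15 → p; lat ⌊0.5479/0.0416667⌋ = 13 → n.

OA75pn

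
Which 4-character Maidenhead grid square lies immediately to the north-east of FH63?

FH74

Longitude square 6; +1 → 7.
Latitude square 3; +1 → 4.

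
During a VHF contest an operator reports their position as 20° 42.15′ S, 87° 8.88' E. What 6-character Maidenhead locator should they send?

Shift to the Maidenhead origin (180°W, 90°S): lon 267.1480, lat 69.2975.
Field: lon ⌊267.1480/20⌋ = 13 → N; lat ⌊69.2975/10⌋ = 6 → G.
Square: lon ⌊7.1480/2⌋ = 3; lat ⌊9.2975/1⌋ = 9.
Subsquare: lon ⌊1.1480/0.0833333⌋ = 13 → n; lat ⌊0.2975/0.0416667⌋ = 7 → h.

NG39nh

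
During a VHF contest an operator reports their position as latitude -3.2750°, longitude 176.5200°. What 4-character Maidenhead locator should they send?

Add 180° to longitude and 90° to latitude: 356.52, 86.72.
Field (20°×10°, letters A–R): 356.52/20 → 17 → R, 86.72/10 → 8 → I; chars RI.
Square (2°×1°, digits 0–9): 16.52/2 → 8, 6.72/1 → 6; chars 86.

RI86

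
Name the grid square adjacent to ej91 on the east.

Longitude square 9; +1 → 10, wraps to 0, carry into field.
Longitude field E = 4; +1 → 5 = F.
The latitude characters are unchanged.

FJ01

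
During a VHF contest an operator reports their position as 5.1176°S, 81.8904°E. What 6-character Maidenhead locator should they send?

Offset from 180°W / 90°S: lon 261.8904°, lat 84.8824°.
Field: 261.8904/20 → 13 → N, 84.8824/10 → 8 → I; chars NI.
Square: 1.8904/2 → 0, 4.8824/1 → 4; chars 04.
Subsquare: 1.8904/0.0833333 → 22 → w, 0.8824/0.0416667 → 21 → v; chars wv.

NI04wv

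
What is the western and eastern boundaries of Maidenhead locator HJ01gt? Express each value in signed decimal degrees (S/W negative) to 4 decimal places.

Field H=7, J=9: +7·20° lon, +9·10° lat → SW at lon -40°, lat 0°.
Square 0, 1: +0·2° lon, +1·1° lat → SW at lon -40°, lat 1°.
Subsquare g=6, t=19: +6·0.0833333° lon, +19·0.0416667° lat → SW at lon -39.5°, lat 1.79167°.
Cell spans 0.0833333° lon × 0.0416667° lat.
west -39.5000, east -39.4167.

-39.5000, -39.4167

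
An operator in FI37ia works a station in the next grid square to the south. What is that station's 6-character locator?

FI36ix

Latitude subsquare a = 0; −1 → -1, wraps to 23 = x, carry into square.
Latitude square 7; −1 → 6.
The longitude characters are unchanged.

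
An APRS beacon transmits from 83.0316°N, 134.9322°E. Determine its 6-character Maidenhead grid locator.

PR73la

Shift to the Maidenhead origin (180°W, 90°S): lon 314.9322, lat 173.0316.
Field: lon ⌊314.9322/20⌋ = 15 → P; lat ⌊173.0316/10⌋ = 17 → R.
Square: lon ⌊14.9322/2⌋ = 7; lat ⌊3.0316/1⌋ = 3.
Subsquare: lon ⌊0.9322/0.0833333⌋ = 11 → l; lat ⌊0.0316/0.0416667⌋ = 0 → a.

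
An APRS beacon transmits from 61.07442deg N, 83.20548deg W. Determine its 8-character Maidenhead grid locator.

EP81jb57

Shift to the Maidenhead origin (180°W, 90°S): lon 96.79452, lat 151.07442.
Field (20°×10°, letters A–R): lon ⌊96.79452/20⌋ = 4 → E; lat ⌊151.07442/10⌋ = 15 → P.
Square (2°×1°, digits 0–9): lon ⌊16.79452/2⌋ = 8; lat ⌊1.07442/1⌋ = 1.
Subsquare (5′×2.5′, letters a–x): lon ⌊0.79452/0.0833333⌋ = 9 → j; lat ⌊0.07442/0.0416667⌋ = 1 → b.
Extended square (30″×15″, digits 0–9): lon ⌊0.04452/0.00833333⌋ = 5; lat ⌊0.03275/0.00416667⌋ = 7.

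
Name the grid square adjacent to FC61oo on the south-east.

Longitude subsquare o = 14; +1 → 15 = p.
Latitude subsquare o = 14; −1 → 13 = n.

FC61pn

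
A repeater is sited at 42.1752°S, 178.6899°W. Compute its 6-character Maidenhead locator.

AE07pt

Offset from 180°W / 90°S: lon 1.3101°, lat 47.8248°.
Field: 1.3101/20 → 0 → A, 47.8248/10 → 4 → E; chars AE.
Square: 1.3101/2 → 0, 7.8248/1 → 7; chars 07.
Subsquare: 1.3101/0.0833333 → 15 → p, 0.8248/0.0416667 → 19 → t; chars pt.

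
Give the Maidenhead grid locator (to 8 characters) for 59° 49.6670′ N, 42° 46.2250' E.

LO19jt28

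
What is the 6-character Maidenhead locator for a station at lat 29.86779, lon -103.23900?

DL89ju

Add 180° to longitude and 90° to latitude: 76.7610, 119.8678.
Field: 76.7610/20 → 3 → D, 119.8678/10 → 11 → L; chars DL.
Square: 16.7610/2 → 8, 9.8678/1 → 9; chars 89.
Subsquare: 0.7610/0.0833333 → 9 → j, 0.8678/0.0416667 → 20 → u; chars ju.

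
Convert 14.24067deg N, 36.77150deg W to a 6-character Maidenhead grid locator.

HK14of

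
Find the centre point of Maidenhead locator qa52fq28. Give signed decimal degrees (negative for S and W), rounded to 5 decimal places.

-87.29792, 150.43750

Field Q=16, A=0: +16·20° lon, +0·10° lat → SW at lon 140°, lat -90°.
Square 5, 2: +5·2° lon, +2·1° lat → SW at lon 150°, lat -88°.
Subsquare f=5, q=16: +5·0.0833333° lon, +16·0.0416667° lat → SW at lon 150.417°, lat -87.3333°.
Extended square 2, 8: +2·0.00833333° lon, +8·0.00416667° lat → SW at lon 150.433°, lat -87.3°.
Cell spans 0.00833333° lon × 0.00416667° lat. Centre is SW corner plus half of each.
latitude -87.29792, longitude 150.43750.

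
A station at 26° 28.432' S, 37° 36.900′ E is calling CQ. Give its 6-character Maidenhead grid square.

KG83tm

Shift to the Maidenhead origin (180°W, 90°S): lon 217.6150, lat 63.5261.
Field (20°×10°, letters A–R): lon ⌊217.6150/20⌋ = 10 → K; lat ⌊63.5261/10⌋ = 6 → G.
Square (2°×1°, digits 0–9): lon ⌊17.6150/2⌋ = 8; lat ⌊3.5261/1⌋ = 3.
Subsquare (5′×2.5′, letters a–x): lon ⌊1.6150/0.0833333⌋ = 19 → t; lat ⌊0.5261/0.0416667⌋ = 12 → m.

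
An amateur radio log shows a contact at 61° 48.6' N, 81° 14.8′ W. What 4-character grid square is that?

EP91

Add 180° to longitude and 90° to latitude: 98.75, 151.81.
Field: lon ⌊98.75/20⌋ = 4 → E; lat ⌊151.81/10⌋ = 15 → P.
Square: lon ⌊18.75/2⌋ = 9; lat ⌊1.81/1⌋ = 1.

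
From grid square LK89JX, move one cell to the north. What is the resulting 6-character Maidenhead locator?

LL80ja

Latitude subsquare x = 23; +1 → 24, wraps to 0 = a, carry into square.
Latitude square 9; +1 → 10, wraps to 0, carry into field.
Latitude field K = 10; +1 → 11 = L.
The longitude characters are unchanged.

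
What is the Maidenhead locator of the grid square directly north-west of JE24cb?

JE24bc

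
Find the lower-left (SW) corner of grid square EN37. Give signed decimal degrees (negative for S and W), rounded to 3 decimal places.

47.000, -94.000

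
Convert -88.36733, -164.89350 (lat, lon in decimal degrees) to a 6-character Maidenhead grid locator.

AA71np

Offset from 180°W / 90°S: lon 15.1065°, lat 1.6327°.
Field: 15.1065/20 → 0 → A, 1.6327/10 → 0 → A; chars AA.
Square: 15.1065/2 → 7, 1.6327/1 → 1; chars 71.
Subsquare: 1.1065/0.0833333 → 13 → n, 0.6327/0.0416667 → 15 → p; chars np.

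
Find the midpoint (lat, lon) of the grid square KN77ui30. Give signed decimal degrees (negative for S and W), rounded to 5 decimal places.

Field K=10, N=13: +10·20° lon, +13·10° lat → SW at lon 20°, lat 40°.
Square 7, 7: +7·2° lon, +7·1° lat → SW at lon 34°, lat 47°.
Subsquare u=20, i=8: +20·0.0833333° lon, +8·0.0416667° lat → SW at lon 35.6667°, lat 47.3333°.
Extended square 3, 0: +3·0.00833333° lon, +0·0.00416667° lat → SW at lon 35.6917°, lat 47.3333°.
Cell spans 0.00833333° lon × 0.00416667° lat. Centre is SW corner plus half of each.
latitude 47.33542, longitude 35.69583.

47.33542, 35.69583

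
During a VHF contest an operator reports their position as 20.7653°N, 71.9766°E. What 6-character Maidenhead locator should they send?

Shift to the Maidenhead origin (180°W, 90°S): lon 251.9766, lat 110.7653.
Field: 251.9766/20 → 12 → M, 110.7653/10 → 11 → L; chars ML.
Square: 11.9766/2 → 5, 0.7653/1 → 0; chars 50.
Subsquare: 1.9766/0.0833333 → 23 → x, 0.7653/0.0416667 → 18 → s; chars xs.

ML50xs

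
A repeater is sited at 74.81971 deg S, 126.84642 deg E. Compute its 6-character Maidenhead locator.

Add 180° to longitude and 90° to latitude: 306.8464, 15.1803.
Field: 306.8464/20 → 15 → P, 15.1803/10 → 1 → B; chars PB.
Square: 6.8464/2 → 3, 5.1803/1 → 5; chars 35.
Subsquare: 0.8464/0.0833333 → 10 → k, 0.1803/0.0416667 → 4 → e; chars ke.

PB35ke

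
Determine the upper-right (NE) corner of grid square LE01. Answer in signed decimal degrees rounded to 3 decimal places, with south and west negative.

-48.000, 42.000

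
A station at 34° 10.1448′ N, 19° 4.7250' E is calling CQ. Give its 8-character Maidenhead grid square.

JM94me90

Shift to the Maidenhead origin (180°W, 90°S): lon 199.07875, lat 124.16908.
Field: 199.07875/20 → 9 → J, 124.16908/10 → 12 → M; chars JM.
Square: 19.07875/2 → 9, 4.16908/1 → 4; chars 94.
Subsquare: 1.07875/0.0833333 → 12 → m, 0.16908/0.0416667 → 4 → e; chars me.
Extended square: 0.07875/0.00833333 → 9, 0.00241/0.00416667 → 0; chars 90.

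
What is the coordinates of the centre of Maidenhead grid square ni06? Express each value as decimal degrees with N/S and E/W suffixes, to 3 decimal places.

3.500° S, 81.000° E

Field N=13, I=8: +13·20° lon, +8·10° lat → SW at lon 80°, lat -10°.
Square 0, 6: +0·2° lon, +6·1° lat → SW at lon 80°, lat -4°.
Cell spans 2° lon × 1° lat. Centre is SW corner plus half of each.
latitude 3.500° S, longitude 81.000° E.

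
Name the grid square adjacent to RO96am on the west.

Longitude subsquare a = 0; −1 → -1, wraps to 23 = x, carry into square.
Longitude square 9; −1 → 8.
The latitude characters are unchanged.

RO86xm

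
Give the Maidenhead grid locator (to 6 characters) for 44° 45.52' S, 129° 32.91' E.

PE45sf

Add 180° to longitude and 90° to latitude: 309.5485, 45.2413.
Field (20°×10°, letters A–R): lon ⌊309.5485/20⌋ = 15 → P; lat ⌊45.2413/10⌋ = 4 → E.
Square (2°×1°, digits 0–9): lon ⌊9.5485/2⌋ = 4; lat ⌊5.2413/1⌋ = 5.
Subsquare (5′×2.5′, letters a–x): lon ⌊1.5485/0.0833333⌋ = 18 → s; lat ⌊0.2413/0.0416667⌋ = 5 → f.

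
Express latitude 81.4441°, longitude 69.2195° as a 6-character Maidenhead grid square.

MR41ok

Offset from 180°W / 90°S: lon 249.2195°, lat 171.4441°.
Field (20°×10°, letters A–R): lon ⌊249.2195/20⌋ = 12 → M; lat ⌊171.4441/10⌋ = 17 → R.
Square (2°×1°, digits 0–9): lon ⌊9.2195/2⌋ = 4; lat ⌊1.4441/1⌋ = 1.
Subsquare (5′×2.5′, letters a–x): lon ⌊1.2195/0.0833333⌋ = 14 → o; lat ⌊0.4441/0.0416667⌋ = 10 → k.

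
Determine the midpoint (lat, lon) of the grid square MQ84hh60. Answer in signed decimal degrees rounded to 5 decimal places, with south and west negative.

74.29375, 76.63750

Field M=12, Q=16: +12·20° lon, +16·10° lat → SW at lon 60°, lat 70°.
Square 8, 4: +8·2° lon, +4·1° lat → SW at lon 76°, lat 74°.
Subsquare h=7, h=7: +7·0.0833333° lon, +7·0.0416667° lat → SW at lon 76.5833°, lat 74.2917°.
Extended square 6, 0: +6·0.00833333° lon, +0·0.00416667° lat → SW at lon 76.6333°, lat 74.2917°.
Cell spans 0.00833333° lon × 0.00416667° lat. Centre is SW corner plus half of each.
latitude 74.29375, longitude 76.63750.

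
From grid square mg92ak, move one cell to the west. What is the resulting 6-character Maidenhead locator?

MG82xk

Longitude subsquare a = 0; −1 → -1, wraps to 23 = x, carry into square.
Longitude square 9; −1 → 8.
The latitude characters are unchanged.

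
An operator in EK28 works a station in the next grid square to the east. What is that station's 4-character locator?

EK38

Longitude square 2; +1 → 3.
The latitude characters are unchanged.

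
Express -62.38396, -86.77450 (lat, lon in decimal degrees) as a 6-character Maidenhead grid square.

Shift to the Maidenhead origin (180°W, 90°S): lon 93.2255, lat 27.6160.
Field (20°×10°, letters A–R): lon ⌊93.2255/20⌋ = 4 → E; lat ⌊27.6160/10⌋ = 2 → C.
Square (2°×1°, digits 0–9): lon ⌊13.2255/2⌋ = 6; lat ⌊7.6160/1⌋ = 7.
Subsquare (5′×2.5′, letters a–x): lon ⌊1.2255/0.0833333⌋ = 14 → o; lat ⌊0.6160/0.0416667⌋ = 14 → o.

EC67oo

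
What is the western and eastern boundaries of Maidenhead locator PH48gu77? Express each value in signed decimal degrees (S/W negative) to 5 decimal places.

128.55833, 128.56667

Field P=15, H=7: +15·20° lon, +7·10° lat → SW at lon 120°, lat -20°.
Square 4, 8: +4·2° lon, +8·1° lat → SW at lon 128°, lat -12°.
Subsquare g=6, u=20: +6·0.0833333° lon, +20·0.0416667° lat → SW at lon 128.5°, lat -11.1667°.
Extended square 7, 7: +7·0.00833333° lon, +7·0.00416667° lat → SW at lon 128.558°, lat -11.1375°.
Cell spans 0.00833333° lon × 0.00416667° lat.
west 128.55833, east 128.56667.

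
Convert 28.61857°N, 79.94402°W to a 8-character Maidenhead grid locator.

Offset from 180°W / 90°S: lon 100.05598°, lat 118.61857°.
Field (20°×10°, letters A–R): 100.05598/20 → 5 → F, 118.61857/10 → 11 → L; chars FL.
Square (2°×1°, digits 0–9): 0.05598/2 → 0, 8.61857/1 → 8; chars 08.
Subsquare (5′×2.5′, letters a–x): 0.05598/0.0833333 → 0 → a, 0.61857/0.0416667 → 14 → o; chars ao.
Extended square (30″×15″, digits 0–9): 0.05598/0.00833333 → 6, 0.03524/0.00416667 → 8; chars 68.

FL08ao68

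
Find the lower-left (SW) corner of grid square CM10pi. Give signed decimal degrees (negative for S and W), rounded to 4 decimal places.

Field C=2, M=12: +2·20° lon, +12·10° lat → SW at lon -140°, lat 30°.
Square 1, 0: +1·2° lon, +0·1° lat → SW at lon -138°, lat 30°.
Subsquare p=15, i=8: +15·0.0833333° lon, +8·0.0416667° lat → SW at lon -136.75°, lat 30.3333°.
latitude 30.3333, longitude -136.7500.

30.3333, -136.7500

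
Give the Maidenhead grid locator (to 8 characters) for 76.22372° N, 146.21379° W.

BQ66vf43

Offset from 180°W / 90°S: lon 33.78621°, lat 166.22372°.
Field (20°×10°, letters A–R): lon ⌊33.78621/20⌋ = 1 → B; lat ⌊166.22372/10⌋ = 16 → Q.
Square (2°×1°, digits 0–9): lon ⌊13.78621/2⌋ = 6; lat ⌊6.22372/1⌋ = 6.
Subsquare (5′×2.5′, letters a–x): lon ⌊1.78621/0.0833333⌋ = 21 → v; lat ⌊0.22372/0.0416667⌋ = 5 → f.
Extended square (30″×15″, digits 0–9): lon ⌊0.03621/0.00833333⌋ = 4; lat ⌊0.01539/0.00416667⌋ = 3.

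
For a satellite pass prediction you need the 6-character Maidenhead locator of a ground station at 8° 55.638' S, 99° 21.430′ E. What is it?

Offset from 180°W / 90°S: lon 279.3572°, lat 81.0727°.
Field: 279.3572/20 → 13 → N, 81.0727/10 → 8 → I; chars NI.
Square: 19.3572/2 → 9, 1.0727/1 → 1; chars 91.
Subsquare: 1.3572/0.0833333 → 16 → q, 0.0727/0.0416667 → 1 → b; chars qb.

NI91qb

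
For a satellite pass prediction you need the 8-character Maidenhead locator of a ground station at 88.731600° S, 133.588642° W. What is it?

Add 180° to longitude and 90° to latitude: 46.41136, 1.26840.
Field: lon ⌊46.41136/20⌋ = 2 → C; lat ⌊1.26840/10⌋ = 0 → A.
Square: lon ⌊6.41136/2⌋ = 3; lat ⌊1.26840/1⌋ = 1.
Subsquare: lon ⌊0.41136/0.0833333⌋ = 4 → e; lat ⌊0.26840/0.0416667⌋ = 6 → g.
Extended square: lon ⌊0.07802/0.00833333⌋ = 9; lat ⌊0.01840/0.00416667⌋ = 4.

CA31eg94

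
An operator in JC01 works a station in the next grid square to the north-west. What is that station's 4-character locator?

IC92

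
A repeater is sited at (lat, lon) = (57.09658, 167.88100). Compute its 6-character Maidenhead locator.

Shift to the Maidenhead origin (180°W, 90°S): lon 347.8810, lat 147.0966.
Field: lon ⌊347.8810/20⌋ = 17 → R; lat ⌊147.0966/10⌋ = 14 → O.
Square: lon ⌊7.8810/2⌋ = 3; lat ⌊7.0966/1⌋ = 7.
Subsquare: lon ⌊1.8810/0.0833333⌋ = 22 → w; lat ⌊0.0966/0.0416667⌋ = 2 → c.

RO37wc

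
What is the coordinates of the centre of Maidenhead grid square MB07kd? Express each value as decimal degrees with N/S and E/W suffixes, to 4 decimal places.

72.8542° S, 60.8750° E

Field M=12, B=1: +12·20° lon, +1·10° lat → SW at lon 60°, lat -80°.
Square 0, 7: +0·2° lon, +7·1° lat → SW at lon 60°, lat -73°.
Subsquare k=10, d=3: +10·0.0833333° lon, +3·0.0416667° lat → SW at lon 60.8333°, lat -72.875°.
Cell spans 0.0833333° lon × 0.0416667° lat. Centre is SW corner plus half of each.
latitude 72.8542° S, longitude 60.8750° E.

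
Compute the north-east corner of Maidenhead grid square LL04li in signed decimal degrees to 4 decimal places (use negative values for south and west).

24.3750, 41.0000

Field L=11, L=11: +11·20° lon, +11·10° lat → SW at lon 40°, lat 20°.
Square 0, 4: +0·2° lon, +4·1° lat → SW at lon 40°, lat 24°.
Subsquare l=11, i=8: +11·0.0833333° lon, +8·0.0416667° lat → SW at lon 40.9167°, lat 24.3333°.
Cell spans 0.0833333° lon × 0.0416667° lat. NE corner is SW corner plus one full cell.
latitude 24.3750, longitude 41.0000.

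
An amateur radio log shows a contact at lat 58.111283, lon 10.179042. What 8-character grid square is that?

JO58cc16

Offset from 180°W / 90°S: lon 190.17904°, lat 148.11128°.
Field (20°×10°, letters A–R): lon ⌊190.17904/20⌋ = 9 → J; lat ⌊148.11128/10⌋ = 14 → O.
Square (2°×1°, digits 0–9): lon ⌊10.17904/2⌋ = 5; lat ⌊8.11128/1⌋ = 8.
Subsquare (5′×2.5′, letters a–x): lon ⌊0.17904/0.0833333⌋ = 2 → c; lat ⌊0.11128/0.0416667⌋ = 2 → c.
Extended square (30″×15″, digits 0–9): lon ⌊0.01238/0.00833333⌋ = 1; lat ⌊0.02795/0.00416667⌋ = 6.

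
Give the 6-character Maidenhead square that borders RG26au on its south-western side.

Longitude subsquare a = 0; −1 → -1, wraps to 23 = x, carry into square.
Longitude square 2; −1 → 1.
Latitude subsquare u = 20; −1 → 19 = t.

RG16xt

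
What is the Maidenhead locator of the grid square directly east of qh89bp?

Longitude subsquare b = 1; +1 → 2 = c.
The latitude characters are unchanged.

QH89cp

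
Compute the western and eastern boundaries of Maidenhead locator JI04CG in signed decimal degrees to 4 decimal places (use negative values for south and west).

Field J=9, I=8: +9·20° lon, +8·10° lat → SW at lon 0°, lat -10°.
Square 0, 4: +0·2° lon, +4·1° lat → SW at lon 0°, lat -6°.
Subsquare c=2, g=6: +2·0.0833333° lon, +6·0.0416667° lat → SW at lon 0.166667°, lat -5.75°.
Cell spans 0.0833333° lon × 0.0416667° lat.
west 0.1667, east 0.2500.

0.1667, 0.2500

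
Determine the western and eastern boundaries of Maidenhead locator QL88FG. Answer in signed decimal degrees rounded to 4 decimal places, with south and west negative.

Field Q=16, L=11: +16·20° lon, +11·10° lat → SW at lon 140°, lat 20°.
Square 8, 8: +8·2° lon, +8·1° lat → SW at lon 156°, lat 28°.
Subsquare f=5, g=6: +5·0.0833333° lon, +6·0.0416667° lat → SW at lon 156.417°, lat 28.25°.
Cell spans 0.0833333° lon × 0.0416667° lat.
west 156.4167, east 156.5000.

156.4167, 156.5000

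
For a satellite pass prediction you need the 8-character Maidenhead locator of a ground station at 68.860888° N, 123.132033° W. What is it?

CP88ku46

Shift to the Maidenhead origin (180°W, 90°S): lon 56.86797, lat 158.86089.
Field: 56.86797/20 → 2 → C, 158.86089/10 → 15 → P; chars CP.
Square: 16.86797/2 → 8, 8.86089/1 → 8; chars 88.
Subsquare: 0.86797/0.0833333 → 10 → k, 0.86089/0.0416667 → 20 → u; chars ku.
Extended square: 0.03463/0.00833333 → 4, 0.02755/0.00416667 → 6; chars 46.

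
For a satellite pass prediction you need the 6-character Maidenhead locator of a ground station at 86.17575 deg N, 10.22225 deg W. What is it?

IR46ve

Offset from 180°W / 90°S: lon 169.7777°, lat 176.1757°.
Field (20°×10°, letters A–R): 169.7777/20 → 8 → I, 176.1757/10 → 17 → R; chars IR.
Square (2°×1°, digits 0–9): 9.7777/2 → 4, 6.1757/1 → 6; chars 46.
Subsquare (5′×2.5′, letters a–x): 1.7777/0.0833333 → 21 → v, 0.1757/0.0416667 → 4 → e; chars ve.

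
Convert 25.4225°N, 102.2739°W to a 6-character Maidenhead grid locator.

DL85uk

Add 180° to longitude and 90° to latitude: 77.7261, 115.4225.
Field (20°×10°, letters A–R): 77.7261/20 → 3 → D, 115.4225/10 → 11 → L; chars DL.
Square (2°×1°, digits 0–9): 17.7261/2 → 8, 5.4225/1 → 5; chars 85.
Subsquare (5′×2.5′, letters a–x): 1.7261/0.0833333 → 20 → u, 0.4225/0.0416667 → 10 → k; chars uk.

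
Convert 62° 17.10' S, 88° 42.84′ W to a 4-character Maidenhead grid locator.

Offset from 180°W / 90°S: lon 91.29°, lat 27.72°.
Field: lon ⌊91.29/20⌋ = 4 → E; lat ⌊27.72/10⌋ = 2 → C.
Square: lon ⌊11.29/2⌋ = 5; lat ⌊7.72/1⌋ = 7.

EC57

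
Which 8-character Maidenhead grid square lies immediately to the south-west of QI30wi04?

Longitude extended square 0; −1 → -1, wraps to 9, carry into subsquare.
Longitude subsquare w = 22; −1 → 21 = v.
Latitude extended square 4; −1 → 3.

QI30vi93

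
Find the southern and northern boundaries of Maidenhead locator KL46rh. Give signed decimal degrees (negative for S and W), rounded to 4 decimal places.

Field K=10, L=11: +10·20° lon, +11·10° lat → SW at lon 20°, lat 20°.
Square 4, 6: +4·2° lon, +6·1° lat → SW at lon 28°, lat 26°.
Subsquare r=17, h=7: +17·0.0833333° lon, +7·0.0416667° lat → SW at lon 29.4167°, lat 26.2917°.
Cell spans 0.0833333° lon × 0.0416667° lat.
south 26.2917, north 26.3333.

26.2917, 26.3333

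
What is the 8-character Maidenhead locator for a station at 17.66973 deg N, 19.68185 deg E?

JK97uq10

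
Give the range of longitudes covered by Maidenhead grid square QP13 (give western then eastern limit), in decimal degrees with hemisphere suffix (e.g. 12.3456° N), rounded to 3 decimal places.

Field Q=16, P=15: +16·20° lon, +15·10° lat → SW at lon 140°, lat 60°.
Square 1, 3: +1·2° lon, +3·1° lat → SW at lon 142°, lat 63°.
Cell spans 2° lon × 1° lat.
west 142.000° E, east 144.000° E.

142.000° E, 144.000° E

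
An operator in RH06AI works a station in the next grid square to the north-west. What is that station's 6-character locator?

QH96xj

Longitude subsquare a = 0; −1 → -1, wraps to 23 = x, carry into square.
Longitude square 0; −1 → -1, wraps to 9, carry into field.
Longitude field R = 17; −1 → 16 = Q.
Latitude subsquare i = 8; +1 → 9 = j.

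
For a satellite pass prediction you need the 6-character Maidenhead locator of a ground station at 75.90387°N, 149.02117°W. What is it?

Offset from 180°W / 90°S: lon 30.9788°, lat 165.9039°.
Field: 30.9788/20 → 1 → B, 165.9039/10 → 16 → Q; chars BQ.
Square: 10.9788/2 → 5, 5.9039/1 → 5; chars 55.
Subsquare: 0.9788/0.0833333 → 11 → l, 0.9039/0.0416667 → 21 → v; chars lv.

BQ55lv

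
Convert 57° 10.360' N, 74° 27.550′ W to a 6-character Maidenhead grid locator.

Offset from 180°W / 90°S: lon 105.5408°, lat 147.1727°.
Field (20°×10°, letters A–R): 105.5408/20 → 5 → F, 147.1727/10 → 14 → O; chars FO.
Square (2°×1°, digits 0–9): 5.5408/2 → 2, 7.1727/1 → 7; chars 27.
Subsquare (5′×2.5′, letters a–x): 1.5408/0.0833333 → 18 → s, 0.1727/0.0416667 → 4 → e; chars se.

FO27se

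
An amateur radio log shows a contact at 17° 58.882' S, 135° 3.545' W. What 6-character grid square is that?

CH22la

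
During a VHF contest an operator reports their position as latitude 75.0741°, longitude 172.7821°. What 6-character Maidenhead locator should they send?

Shift to the Maidenhead origin (180°W, 90°S): lon 352.7821, lat 165.0741.
Field: lon ⌊352.7821/20⌋ = 17 → R; lat ⌊165.0741/10⌋ = 16 → Q.
Square: lon ⌊12.7821/2⌋ = 6; lat ⌊5.0741/1⌋ = 5.
Subsquare: lon ⌊0.7821/0.0833333⌋ = 9 → j; lat ⌊0.0741/0.0416667⌋ = 1 → b.

RQ65jb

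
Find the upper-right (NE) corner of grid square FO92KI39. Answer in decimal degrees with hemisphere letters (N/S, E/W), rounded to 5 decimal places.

52.37500° N, 61.13333° W

Field F=5, O=14: +5·20° lon, +14·10° lat → SW at lon -80°, lat 50°.
Square 9, 2: +9·2° lon, +2·1° lat → SW at lon -62°, lat 52°.
Subsquare k=10, i=8: +10·0.0833333° lon, +8·0.0416667° lat → SW at lon -61.1667°, lat 52.3333°.
Extended square 3, 9: +3·0.00833333° lon, +9·0.00416667° lat → SW at lon -61.1417°, lat 52.3708°.
Cell spans 0.00833333° lon × 0.00416667° lat. NE corner is SW corner plus one full cell.
latitude 52.37500° N, longitude 61.13333° W.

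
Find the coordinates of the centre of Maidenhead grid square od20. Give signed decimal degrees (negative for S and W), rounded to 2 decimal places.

-59.50, 105.00

Field O=14, D=3: +14·20° lon, +3·10° lat → SW at lon 100°, lat -60°.
Square 2, 0: +2·2° lon, +0·1° lat → SW at lon 104°, lat -60°.
Cell spans 2° lon × 1° lat. Centre is SW corner plus half of each.
latitude -59.50, longitude 105.00.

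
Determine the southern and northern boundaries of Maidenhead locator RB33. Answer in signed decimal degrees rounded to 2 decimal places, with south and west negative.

-77.00, -76.00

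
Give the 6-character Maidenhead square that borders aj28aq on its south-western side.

AJ18xp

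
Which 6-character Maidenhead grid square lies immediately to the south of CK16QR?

CK16qq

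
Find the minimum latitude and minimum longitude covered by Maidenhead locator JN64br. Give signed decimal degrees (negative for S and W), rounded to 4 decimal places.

44.7083, 12.0833

Field J=9, N=13: +9·20° lon, +13·10° lat → SW at lon 0°, lat 40°.
Square 6, 4: +6·2° lon, +4·1° lat → SW at lon 12°, lat 44°.
Subsquare b=1, r=17: +1·0.0833333° lon, +17·0.0416667° lat → SW at lon 12.0833°, lat 44.7083°.
latitude 44.7083, longitude 12.0833.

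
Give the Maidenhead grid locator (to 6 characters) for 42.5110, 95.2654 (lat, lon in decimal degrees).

NN72pm

Add 180° to longitude and 90° to latitude: 275.2654, 132.5110.
Field: 275.2654/20 → 13 → N, 132.5110/10 → 13 → N; chars NN.
Square: 15.2654/2 → 7, 2.5110/1 → 2; chars 72.
Subsquare: 1.2654/0.0833333 → 15 → p, 0.5110/0.0416667 → 12 → m; chars pm.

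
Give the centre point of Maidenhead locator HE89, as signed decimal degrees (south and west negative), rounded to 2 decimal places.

-40.50, -23.00

Field H=7, E=4: +7·20° lon, +4·10° lat → SW at lon -40°, lat -50°.
Square 8, 9: +8·2° lon, +9·1° lat → SW at lon -24°, lat -41°.
Cell spans 2° lon × 1° lat. Centre is SW corner plus half of each.
latitude -40.50, longitude -23.00.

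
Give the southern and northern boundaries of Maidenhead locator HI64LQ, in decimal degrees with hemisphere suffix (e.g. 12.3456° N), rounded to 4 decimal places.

Field H=7, I=8: +7·20° lon, +8·10° lat → SW at lon -40°, lat -10°.
Square 6, 4: +6·2° lon, +4·1° lat → SW at lon -28°, lat -6°.
Subsquare l=11, q=16: +11·0.0833333° lon, +16·0.0416667° lat → SW at lon -27.0833°, lat -5.33333°.
Cell spans 0.0833333° lon × 0.0416667° lat.
south 5.3333° S, north 5.2917° S.

5.3333° S, 5.2917° S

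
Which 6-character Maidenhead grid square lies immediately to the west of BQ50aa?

Longitude subsquare a = 0; −1 → -1, wraps to 23 = x, carry into square.
Longitude square 5; −1 → 4.
The latitude characters are unchanged.

BQ40xa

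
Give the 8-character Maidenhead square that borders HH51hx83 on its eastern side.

HH51hx93

Longitude extended square 8; +1 → 9.
The latitude characters are unchanged.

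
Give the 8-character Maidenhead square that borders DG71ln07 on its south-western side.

DG71kn96

Longitude extended square 0; −1 → -1, wraps to 9, carry into subsquare.
Longitude subsquare l = 11; −1 → 10 = k.
Latitude extended square 7; −1 → 6.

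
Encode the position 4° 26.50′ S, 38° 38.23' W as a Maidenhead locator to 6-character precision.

Offset from 180°W / 90°S: lon 141.3628°, lat 85.5583°.
Field: 141.3628/20 → 7 → H, 85.5583/10 → 8 → I; chars HI.
Square: 1.3628/2 → 0, 5.5583/1 → 5; chars 05.
Subsquare: 1.3628/0.0833333 → 16 → q, 0.5583/0.0416667 → 13 → n; chars qn.

HI05qn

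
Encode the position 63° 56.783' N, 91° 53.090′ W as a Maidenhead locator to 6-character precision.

EP43bw

Shift to the Maidenhead origin (180°W, 90°S): lon 88.1152, lat 153.9464.
Field: lon ⌊88.1152/20⌋ = 4 → E; lat ⌊153.9464/10⌋ = 15 → P.
Square: lon ⌊8.1152/2⌋ = 4; lat ⌊3.9464/1⌋ = 3.
Subsquare: lon ⌊0.1152/0.0833333⌋ = 1 → b; lat ⌊0.9464/0.0416667⌋ = 22 → w.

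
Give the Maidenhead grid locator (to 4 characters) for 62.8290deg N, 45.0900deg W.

GP72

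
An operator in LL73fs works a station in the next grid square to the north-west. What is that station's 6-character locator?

LL73et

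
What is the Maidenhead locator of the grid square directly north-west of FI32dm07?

Longitude extended square 0; −1 → -1, wraps to 9, carry into subsquare.
Longitude subsquare d = 3; −1 → 2 = c.
Latitude extended square 7; +1 → 8.

FI32cm98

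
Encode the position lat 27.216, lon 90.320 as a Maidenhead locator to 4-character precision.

Add 180° to longitude and 90° to latitude: 270.32, 117.22.
Field: lon ⌊270.32/20⌋ = 13 → N; lat ⌊117.22/10⌋ = 11 → L.
Square: lon ⌊10.32/2⌋ = 5; lat ⌊7.22/1⌋ = 7.

NL57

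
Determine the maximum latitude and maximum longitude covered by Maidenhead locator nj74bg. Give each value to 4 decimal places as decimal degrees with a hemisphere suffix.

4.2917° N, 94.1667° E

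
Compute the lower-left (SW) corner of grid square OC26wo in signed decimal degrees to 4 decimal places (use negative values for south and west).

-63.4167, 105.8333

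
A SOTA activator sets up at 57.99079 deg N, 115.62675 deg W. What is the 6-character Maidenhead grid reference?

Shift to the Maidenhead origin (180°W, 90°S): lon 64.3732, lat 147.9908.
Field (20°×10°, letters A–R): lon ⌊64.3732/20⌋ = 3 → D; lat ⌊147.9908/10⌋ = 14 → O.
Square (2°×1°, digits 0–9): lon ⌊4.3732/2⌋ = 2; lat ⌊7.9908/1⌋ = 7.
Subsquare (5′×2.5′, letters a–x): lon ⌊0.3732/0.0833333⌋ = 4 → e; lat ⌊0.9908/0.0416667⌋ = 23 → x.

DO27ex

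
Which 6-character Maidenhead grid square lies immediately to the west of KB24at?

KB14xt

Longitude subsquare a = 0; −1 → -1, wraps to 23 = x, carry into square.
Longitude square 2; −1 → 1.
The latitude characters are unchanged.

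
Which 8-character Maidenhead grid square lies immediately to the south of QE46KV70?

QE46ku79

Latitude extended square 0; −1 → -1, wraps to 9, carry into subsquare.
Latitude subsquare v = 21; −1 → 20 = u.
The longitude characters are unchanged.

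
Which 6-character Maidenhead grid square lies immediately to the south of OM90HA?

Latitude subsquare a = 0; −1 → -1, wraps to 23 = x, carry into square.
Latitude square 0; −1 → -1, wraps to 9, carry into field.
Latitude field M = 12; −1 → 11 = L.
The longitude characters are unchanged.

OL99hx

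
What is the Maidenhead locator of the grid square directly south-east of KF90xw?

Longitude subsquare x = 23; +1 → 24, wraps to 0 = a, carry into square.
Longitude square 9; +1 → 10, wraps to 0, carry into field.
Longitude field K = 10; +1 → 11 = L.
Latitude subsquare w = 22; −1 → 21 = v.

LF00av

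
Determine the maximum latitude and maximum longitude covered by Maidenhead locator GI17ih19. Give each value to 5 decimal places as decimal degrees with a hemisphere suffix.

Field G=6, I=8: +6·20° lon, +8·10° lat → SW at lon -60°, lat -10°.
Square 1, 7: +1·2° lon, +7·1° lat → SW at lon -58°, lat -3°.
Subsquare i=8, h=7: +8·0.0833333° lon, +7·0.0416667° lat → SW at lon -57.3333°, lat -2.70833°.
Extended square 1, 9: +1·0.00833333° lon, +9·0.00416667° lat → SW at lon -57.325°, lat -2.67083°.
Cell spans 0.00833333° lon × 0.00416667° lat. NE corner is SW corner plus one full cell.
latitude 2.66667° S, longitude 57.31667° W.

2.66667° S, 57.31667° W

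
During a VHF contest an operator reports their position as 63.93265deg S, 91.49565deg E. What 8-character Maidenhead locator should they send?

Add 180° to longitude and 90° to latitude: 271.49565, 26.06735.
Field: 271.49565/20 → 13 → N, 26.06735/10 → 2 → C; chars NC.
Square: 11.49565/2 → 5, 6.06735/1 → 6; chars 56.
Subsquare: 1.49565/0.0833333 → 17 → r, 0.06735/0.0416667 → 1 → b; chars rb.
Extended square: 0.07898/0.00833333 → 9, 0.02568/0.00416667 → 6; chars 96.

NC56rb96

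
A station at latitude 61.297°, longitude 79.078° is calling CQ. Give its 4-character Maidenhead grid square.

MP91

Offset from 180°W / 90°S: lon 259.08°, lat 151.30°.
Field (20°×10°, letters A–R): 259.08/20 → 12 → M, 151.30/10 → 15 → P; chars MP.
Square (2°×1°, digits 0–9): 19.08/2 → 9, 1.30/1 → 1; chars 91.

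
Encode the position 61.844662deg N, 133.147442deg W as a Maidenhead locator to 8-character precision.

CP31ku22

Shift to the Maidenhead origin (180°W, 90°S): lon 46.85256, lat 151.84466.
Field: lon ⌊46.85256/20⌋ = 2 → C; lat ⌊151.84466/10⌋ = 15 → P.
Square: lon ⌊6.85256/2⌋ = 3; lat ⌊1.84466/1⌋ = 1.
Subsquare: lon ⌊0.85256/0.0833333⌋ = 10 → k; lat ⌊0.84466/0.0416667⌋ = 20 → u.
Extended square: lon ⌊0.01922/0.00833333⌋ = 2; lat ⌊0.01133/0.00416667⌋ = 2.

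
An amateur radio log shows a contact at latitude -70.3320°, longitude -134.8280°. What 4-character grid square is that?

Shift to the Maidenhead origin (180°W, 90°S): lon 45.17, lat 19.67.
Field: lon ⌊45.17/20⌋ = 2 → C; lat ⌊19.67/10⌋ = 1 → B.
Square: lon ⌊5.17/2⌋ = 2; lat ⌊9.67/1⌋ = 9.

CB29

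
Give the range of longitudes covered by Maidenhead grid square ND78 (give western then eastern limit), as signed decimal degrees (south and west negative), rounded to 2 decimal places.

94.00, 96.00

Field N=13, D=3: +13·20° lon, +3·10° lat → SW at lon 80°, lat -60°.
Square 7, 8: +7·2° lon, +8·1° lat → SW at lon 94°, lat -52°.
Cell spans 2° lon × 1° lat.
west 94.00, east 96.00.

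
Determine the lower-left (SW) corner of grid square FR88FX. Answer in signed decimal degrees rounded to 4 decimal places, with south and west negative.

88.9583, -63.5833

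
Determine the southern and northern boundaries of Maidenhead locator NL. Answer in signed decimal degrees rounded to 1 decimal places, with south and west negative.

Field N=13, L=11: +13·20° lon, +11·10° lat → SW at lon 80°, lat 20°.
Cell spans 20° lon × 10° lat.
south 20.0, north 30.0.

20.0, 30.0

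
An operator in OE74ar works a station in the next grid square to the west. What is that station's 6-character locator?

Longitude subsquare a = 0; −1 → -1, wraps to 23 = x, carry into square.
Longitude square 7; −1 → 6.
The latitude characters are unchanged.

OE64xr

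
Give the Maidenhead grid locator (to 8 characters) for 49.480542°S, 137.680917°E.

Shift to the Maidenhead origin (180°W, 90°S): lon 317.68092, lat 40.51946.
Field (20°×10°, letters A–R): lon ⌊317.68092/20⌋ = 15 → P; lat ⌊40.51946/10⌋ = 4 → E.
Square (2°×1°, digits 0–9): lon ⌊17.68092/2⌋ = 8; lat ⌊0.51946/1⌋ = 0.
Subsquare (5′×2.5′, letters a–x): lon ⌊1.68092/0.0833333⌋ = 20 → u; lat ⌊0.51946/0.0416667⌋ = 12 → m.
Extended square (30″×15″, digits 0–9): lon ⌊0.01425/0.00833333⌋ = 1; lat ⌊0.01946/0.00416667⌋ = 4.

PE80um14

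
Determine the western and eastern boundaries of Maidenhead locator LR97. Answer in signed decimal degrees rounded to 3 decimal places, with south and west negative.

58.000, 60.000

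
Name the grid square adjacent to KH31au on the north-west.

KH21xv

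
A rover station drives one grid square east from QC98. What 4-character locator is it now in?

RC08

Longitude square 9; +1 → 10, wraps to 0, carry into field.
Longitude field Q = 16; +1 → 17 = R.
The latitude characters are unchanged.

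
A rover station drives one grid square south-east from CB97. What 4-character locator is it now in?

DB06

Longitude square 9; +1 → 10, wraps to 0, carry into field.
Longitude field C = 2; +1 → 3 = D.
Latitude square 7; −1 → 6.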